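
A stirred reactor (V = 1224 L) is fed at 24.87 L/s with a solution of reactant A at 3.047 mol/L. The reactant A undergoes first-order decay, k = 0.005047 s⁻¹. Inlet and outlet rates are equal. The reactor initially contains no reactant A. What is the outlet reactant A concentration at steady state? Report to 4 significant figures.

2.441 mol/L

Species balance: V dC/dt = Q C_in − Q C − k V C.
At steady state: 0 = Q C_in − (Q + kV) C_ss, so C_ss = Q C_in/(Q + kV).
C_ss = 24.87·3.047/(24.87 + 0.005047·1224) = 75.7789/31.0475 = 2.44074 mol/L.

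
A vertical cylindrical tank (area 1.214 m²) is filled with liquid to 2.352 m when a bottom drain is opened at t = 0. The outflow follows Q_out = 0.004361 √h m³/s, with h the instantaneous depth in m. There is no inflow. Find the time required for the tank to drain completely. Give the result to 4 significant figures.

853.8 s

A dh/dt = −Q_out = −0.004361 √h.
This is separable: 2 d(√h)/dt = −0.004361/A, so √h = √h₀ − (0.004361/(2A)) t.
Tank is empty when √h = 0: t_empty = 2A√h₀/0.004361.
t_empty = 2·1.214·√2.352/0.004361 = 2.42800·1.53362/0.004361 = 853.849 s.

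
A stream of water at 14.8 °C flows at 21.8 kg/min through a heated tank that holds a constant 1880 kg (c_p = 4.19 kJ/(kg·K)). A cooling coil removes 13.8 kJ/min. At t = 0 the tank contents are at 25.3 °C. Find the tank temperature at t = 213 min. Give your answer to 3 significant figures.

15.5 °C

M c_p dT/dt = ṁ c_p (T_in − T) − Q̇.
Rearrange: dT/dt = (T_ss − T)/τ with τ = M/ṁ = 86.239 min and T_ss = T_in − Q̇/(ṁ c_p) = 14.649 °C.
Solution: T(t) = T_ss + (T₀ − T_ss) e^(−t/τ).
T(213) = 14.649 + (10.651)·e^(−213/86.239) = 14.649 + (10.651)·0.084594 = 15.550 °C.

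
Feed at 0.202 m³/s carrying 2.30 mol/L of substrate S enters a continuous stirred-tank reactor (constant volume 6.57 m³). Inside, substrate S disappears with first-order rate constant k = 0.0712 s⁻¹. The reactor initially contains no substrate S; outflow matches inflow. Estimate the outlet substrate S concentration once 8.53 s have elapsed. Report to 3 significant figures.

Accumulation = in − out − consumed: V dC/dt = Q C_in − Q C − k V C.
dC/dt = (Q/V) C_in − (Q/V + k) C; effective rate a = Q/V + k = 0.030746 + 0.0712 = 0.10195 s⁻¹.
C_ss = Q C_in/(Q + kV) = 0.69366 mol/L; C(t) = C_ss + (C₀ − C_ss) e^(−a t).
C(8.53) = 0.69366 + (-0.69366)·e^(−0.10195·8.53) = 0.69366 + (-0.69366)·0.41912 = 0.40293 mol/L.

0.403 mol/L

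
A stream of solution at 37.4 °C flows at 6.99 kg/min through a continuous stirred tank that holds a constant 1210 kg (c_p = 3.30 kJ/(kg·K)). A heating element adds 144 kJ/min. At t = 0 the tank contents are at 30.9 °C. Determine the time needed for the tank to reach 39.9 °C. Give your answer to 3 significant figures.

212 min

M c_p dT/dt = ṁ c_p (T_in − T) + Q̇.
τ = M/ṁ = 173.10 min; T_ss = T_in + Q̇/(ṁ c_p) = 43.643 °C.
T(t) = T_ss + (T₀ − T_ss) e^(−t/τ). Set T = 39.9:
e^(−t/τ) = (39.9 − 43.643)/(30.9 − 43.643) = 0.29371
t = −173.10 · ln(0.29371) = 212.08 min.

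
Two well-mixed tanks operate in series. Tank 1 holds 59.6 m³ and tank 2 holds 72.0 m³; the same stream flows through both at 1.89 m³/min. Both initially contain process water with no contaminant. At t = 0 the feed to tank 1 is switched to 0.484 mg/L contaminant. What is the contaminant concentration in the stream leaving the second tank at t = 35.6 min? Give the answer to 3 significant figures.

0.132 mg/L

Time constants: τᵢ = Vᵢ/Q for each well-mixed tank.
τ₁ = 59.6/1.89 = 31.534 min; τ₂ = 72.0/1.89 = 38.095 min.
Solving the cascade with C₁(0)=C₂(0)=0 gives C₂(t) = C_in[1 − (τ₁ e^(−t/τ₁) − τ₂ e^(−t/τ₂))/(τ₁ − τ₂)].
At t = 35.6: e^(−t/τ₁) = 0.32338, e^(−t/τ₂) = 0.39278.
C₂ = 0.484·[1 − (31.534·0.32338 − 38.095·0.39278)/(-6.5608)] = 0.484·0.27364 = 0.13244 mg/L.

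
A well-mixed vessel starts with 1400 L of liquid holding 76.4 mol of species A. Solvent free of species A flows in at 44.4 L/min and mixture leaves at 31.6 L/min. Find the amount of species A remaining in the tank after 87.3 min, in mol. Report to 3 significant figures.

Let m(t) be the amount of species A. Volume: V(t) = V₀ + (Q_in − Q_out) t = 1400 + 12.800 t; V(87.3) = 2517.4 L.
Species balance (pure solvent in): dm/dt = −Q_out · m/V(t).
Separate: dm/m = −Q_out dt/V(t) ⇒ ln(m/m₀) = −(Q_out/(Q_in−Q_out)) ln(V/V₀).
m = m₀ (V₀/V)^(Q_out/(Q_in−Q_out)) = 76.4 × (1400/2517.4)^(2.4688) = 17.946 mol.

17.9 mol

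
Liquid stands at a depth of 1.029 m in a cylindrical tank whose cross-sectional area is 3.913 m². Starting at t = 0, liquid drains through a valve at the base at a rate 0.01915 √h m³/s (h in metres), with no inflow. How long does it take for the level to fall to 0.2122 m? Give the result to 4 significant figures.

226.3 s

A dh/dt = −Q_out = −0.01915 √h.
∫ h^(−1/2) dh = −(0.01915/A) ∫ dt, giving 2√h = 2√h₀ − (0.01915/A) t.
t = 2A(√h₀ − √h)/0.01915 = 2·3.913·(√1.029 − √0.2122)/0.01915
  = 7.82600 × (1.01440 − 0.460652) / 0.01915 = 226.298 s.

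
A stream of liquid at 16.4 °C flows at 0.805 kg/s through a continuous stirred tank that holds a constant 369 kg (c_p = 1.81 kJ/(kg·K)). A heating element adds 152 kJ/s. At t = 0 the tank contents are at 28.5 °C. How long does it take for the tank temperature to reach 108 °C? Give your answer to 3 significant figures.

908 s

Energy balance: M c_p dT/dt = ṁ c_p (T_in − T) + 152.
τ = M/ṁ = 458.39 s; T_ss = T_in + Q̇/(ṁ c_p) = 120.72 °C.
T(t) = T_ss + (T₀ − T_ss) e^(−t/τ). Set T = 108:
e^(−t/τ) = (108 − 120.72)/(28.5 − 120.72) = 0.13793
t = −458.39 · ln(0.13793) = 908.05 s.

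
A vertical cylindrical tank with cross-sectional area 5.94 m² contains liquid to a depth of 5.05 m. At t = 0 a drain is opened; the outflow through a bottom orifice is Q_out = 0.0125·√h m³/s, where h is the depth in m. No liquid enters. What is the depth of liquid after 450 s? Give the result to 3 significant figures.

Mass balance (ρ constant): A dh/dt = −0.0125 √h.
This is separable: 2 d(√h)/dt = −0.0125/A, so √h = √h₀ − (0.0125/(2A)) t.
√h = √5.05 − 0.0125·450/(2·5.94) = 2.2472 − 0.47348 = 1.7737.
h = 1.7737² = 3.1461 m.

3.15 m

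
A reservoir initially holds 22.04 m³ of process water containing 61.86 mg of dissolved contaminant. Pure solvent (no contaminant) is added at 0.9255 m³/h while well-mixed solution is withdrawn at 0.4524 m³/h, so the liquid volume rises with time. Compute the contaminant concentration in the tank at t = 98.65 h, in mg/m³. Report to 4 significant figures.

0.3035 mg/m³

Total volume: dV/dt = Q_in − Q_out = 0.473100 m³/h, so V(t) = 22.04 + 0.473100 t and V(98.65) = 68.7113 m³.
No contaminant enters, so dm/dt = −Q_out · (m/V).
dm/m = −Q_out dt/(V₀ + 0.473100 t); integrating gives ln(m/m₀) = −(Q_out/(Q_in−Q_out)) ln(V/V₀).
m = m₀ (V₀/V)^(Q_out/(Q_in−Q_out)) = 61.86 × (22.04/68.7113)^(0.956246) = 20.8545 mg.
C = m/V = 20.8545/68.7113 = 0.303509 mg/m³.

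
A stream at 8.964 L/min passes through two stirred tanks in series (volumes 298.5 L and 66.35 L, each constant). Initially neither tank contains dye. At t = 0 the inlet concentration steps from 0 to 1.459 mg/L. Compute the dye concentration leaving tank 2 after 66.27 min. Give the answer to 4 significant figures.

1.203 mg/L

Each tank obeys Vᵢ dCᵢ/dt = Q(Cᵢ₋₁ − Cᵢ), so τᵢ = Vᵢ/Q.
τ₁ = 298.5/8.964 = 33.2999 min; τ₂ = 66.35/8.964 = 7.40183 min.
Solving the cascade with C₁(0)=C₂(0)=0 gives C₂(t) = C_in[1 − (τ₁ e^(−t/τ₁) − τ₂ e^(−t/τ₂))/(τ₁ − τ₂)].
At t = 66.27: e^(−t/τ₁) = 0.136682, e^(−t/τ₂) = 0.000129324.
C₂ = 1.459·[1 − (33.2999·0.136682 − 7.40183·0.000129324)/(25.8980)] = 1.459·0.824290 = 1.20264 mg/L.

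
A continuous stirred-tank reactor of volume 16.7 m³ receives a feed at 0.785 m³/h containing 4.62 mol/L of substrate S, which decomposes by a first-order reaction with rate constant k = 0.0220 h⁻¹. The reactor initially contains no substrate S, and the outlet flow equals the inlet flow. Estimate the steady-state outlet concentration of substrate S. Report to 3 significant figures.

3.15 mol/L

Species balance: V dC/dt = Q C_in − Q C − k V C.
At steady state: 0 = Q C_in − (Q + kV) C_ss, so C_ss = Q C_in/(Q + kV).
C_ss = 0.785·4.62/(0.785 + 0.0220·16.7) = 3.6267/1.1524 = 3.1471 mol/L.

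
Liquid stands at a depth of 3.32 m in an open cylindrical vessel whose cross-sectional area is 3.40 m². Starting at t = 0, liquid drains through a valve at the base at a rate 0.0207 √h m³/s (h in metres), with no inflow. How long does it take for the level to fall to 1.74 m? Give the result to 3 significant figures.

165 s

A dh/dt = −Q_out = −0.0207 √h.
Separate and integrate: 2(√h − √h₀) = −(0.0207/A) t.
t = 2A(√h₀ − √h)/0.0207 = 2·3.40·(√3.32 − √1.74)/0.0207
  = 6.8000 × (1.8221 − 1.3191) / 0.0207 = 165.24 s.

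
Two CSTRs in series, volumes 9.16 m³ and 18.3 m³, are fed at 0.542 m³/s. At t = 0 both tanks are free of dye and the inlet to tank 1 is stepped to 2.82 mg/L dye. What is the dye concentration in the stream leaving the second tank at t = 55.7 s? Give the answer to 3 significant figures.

Each tank obeys Vᵢ dCᵢ/dt = Q(Cᵢ₋₁ − Cᵢ), so τᵢ = Vᵢ/Q.
τ₁ = 9.16/0.542 = 16.900 s; τ₂ = 18.3/0.542 = 33.764 s.
Tank 1: C₁ = C_in(1 − e^(−t/τ₁)). Tank 2 (τ₁ ≠ τ₂): C₂ = C_in[1 − (τ₁ e^(−t/τ₁) − τ₂ e^(−t/τ₂))/(τ₁ − τ₂)].
At t = 55.7: e^(−t/τ₁) = 0.037039, e^(−t/τ₂) = 0.19211.
C₂ = 2.82·[1 − (16.900·0.037039 − 33.764·0.19211)/(-16.863)] = 2.82·0.65248 = 1.8400 mg/L.

1.84 mg/L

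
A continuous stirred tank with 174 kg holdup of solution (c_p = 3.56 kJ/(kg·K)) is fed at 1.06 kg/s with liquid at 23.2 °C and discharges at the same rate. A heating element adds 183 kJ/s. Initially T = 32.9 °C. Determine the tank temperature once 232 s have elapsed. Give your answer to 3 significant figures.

M c_p dT/dt = ṁ c_p (T_in − T) + Q̇.
Rearrange: dT/dt = (T_ss − T)/τ with τ = M/ṁ = 164.15 s and T_ss = T_in + Q̇/(ṁ c_p) = 71.695 °C.
Solution: T(t) = T_ss + (T₀ − T_ss) e^(−t/τ).
T(232) = 71.695 + (-38.795)·e^(−232/164.15) = 71.695 + (-38.795)·0.24333 = 62.255 °C.

62.3 °C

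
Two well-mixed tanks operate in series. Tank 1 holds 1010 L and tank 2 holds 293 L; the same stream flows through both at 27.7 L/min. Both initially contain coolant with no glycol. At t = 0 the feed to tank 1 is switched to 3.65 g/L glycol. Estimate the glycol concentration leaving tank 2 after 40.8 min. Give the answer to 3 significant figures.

Time constants: τᵢ = Vᵢ/Q for each well-mixed tank.
τ₁ = 1010/27.7 = 36.462 min; τ₂ = 293/27.7 = 10.578 min.
Tank 1: C₁ = C_in(1 − e^(−t/τ₁)). Tank 2 (τ₁ ≠ τ₂): C₂ = C_in[1 − (τ₁ e^(−t/τ₁) − τ₂ e^(−t/τ₂))/(τ₁ − τ₂)].
At t = 40.8: e^(−t/τ₁) = 0.32662, e^(−t/τ₂) = 0.021127.
C₂ = 3.65·[1 − (36.462·0.32662 − 10.578·0.021127)/(25.884)] = 3.65·0.54855 = 2.0022 g/L.

2.00 g/L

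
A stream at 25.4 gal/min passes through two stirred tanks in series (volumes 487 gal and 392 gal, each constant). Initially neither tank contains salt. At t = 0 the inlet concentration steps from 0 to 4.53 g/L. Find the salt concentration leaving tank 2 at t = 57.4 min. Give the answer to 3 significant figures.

3.82 g/L

Each tank obeys Vᵢ dCᵢ/dt = Q(Cᵢ₋₁ − Cᵢ), so τᵢ = Vᵢ/Q.
τ₁ = 487/25.4 = 19.173 min; τ₂ = 392/25.4 = 15.433 min.
Tank 1: C₁ = C_in(1 − e^(−t/τ₁)). Tank 2 (τ₁ ≠ τ₂): C₂ = C_in[1 − (τ₁ e^(−t/τ₁) − τ₂ e^(−t/τ₂))/(τ₁ − τ₂)].
At t = 57.4: e^(−t/τ₁) = 0.050099, e^(−t/τ₂) = 0.024251.
C₂ = 4.53·[1 − (19.173·0.050099 − 15.433·0.024251)/(3.7402)] = 4.53·0.84325 = 3.8199 g/L.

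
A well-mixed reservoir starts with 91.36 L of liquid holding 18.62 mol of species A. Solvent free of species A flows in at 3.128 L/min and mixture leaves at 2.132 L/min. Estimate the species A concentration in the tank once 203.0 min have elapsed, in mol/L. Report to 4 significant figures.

Let m(t) be the amount of species A. Volume: V(t) = V₀ + (Q_in − Q_out) t = 91.36 + 0.996000 t; V(203.0) = 293.548 L.
Species balance (pure solvent in): dm/dt = −Q_out · m/V(t).
dm/m = −Q_out dt/(V₀ + 0.996000 t); integrating gives ln(m/m₀) = −(Q_out/(Q_in−Q_out)) ln(V/V₀).
m = m₀ (V₀/V)^(Q_out/(Q_in−Q_out)) = 18.62 × (91.36/293.548)^(2.14056) = 1.53066 mol.
C = m/V = 1.53066/293.548 = 0.00521435 mol/L.

0.005214 mol/L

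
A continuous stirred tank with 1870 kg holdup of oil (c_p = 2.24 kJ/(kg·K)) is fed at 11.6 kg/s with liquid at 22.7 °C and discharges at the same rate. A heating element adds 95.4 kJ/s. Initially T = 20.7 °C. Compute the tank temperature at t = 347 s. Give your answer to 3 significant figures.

25.7 °C

Unsteady energy balance on the tank contents: M c_p dT/dt = ṁ c_p (T_in − T) + 95.4.
Rearrange: dT/dt = (T_ss − T)/τ with τ = M/ṁ = 161.21 s and T_ss = T_in + Q̇/(ṁ c_p) = 26.371 °C.
This is linear first-order; T(t) = T_ss + (T₀ − T_ss) e^(−t/τ).
T(347) = 26.371 + (-5.6715)·e^(−347/161.21) = 26.371 + (-5.6715)·0.11619 = 25.713 °C.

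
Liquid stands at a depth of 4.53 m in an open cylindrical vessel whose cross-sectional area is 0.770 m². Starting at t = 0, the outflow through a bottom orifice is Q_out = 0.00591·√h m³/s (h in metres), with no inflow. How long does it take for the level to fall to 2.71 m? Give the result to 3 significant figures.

With no inflow, A dh/dt = −0.00591 √h.
This is separable: 2 d(√h)/dt = −0.00591/A, so √h = √h₀ − (0.00591/(2A)) t.
t = 2A(√h₀ − √h)/0.00591 = 2·0.770·(√4.53 − √2.71)/0.00591
  = 1.5400 × (2.1284 − 1.6462) / 0.00591 = 125.64 s.

126 s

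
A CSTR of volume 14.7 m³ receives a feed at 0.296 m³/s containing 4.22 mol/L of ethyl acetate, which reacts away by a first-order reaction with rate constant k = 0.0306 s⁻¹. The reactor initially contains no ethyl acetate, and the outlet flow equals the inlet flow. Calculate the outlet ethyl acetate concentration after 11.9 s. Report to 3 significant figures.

Species balance: V dC/dt = Q C_in − Q C − k V C.
This is linear with rate a = Q/V + k = 0.050736 s⁻¹.
C_ss = Q C_in/(Q + kV) = 1.6748 mol/L; C(t) = C_ss + (C₀ − C_ss) e^(−a t).
C(11.9) = 1.6748 + (-1.6748)·e^(−0.050736·11.9) = 1.6748 + (-1.6748)·0.54675 = 0.75911 mol/L.

0.759 mol/L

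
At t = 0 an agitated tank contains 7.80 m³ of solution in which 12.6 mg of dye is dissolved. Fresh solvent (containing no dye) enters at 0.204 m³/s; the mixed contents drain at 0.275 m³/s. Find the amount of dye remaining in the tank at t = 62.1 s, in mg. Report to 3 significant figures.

Let m(t) be the amount of dye. Volume: V(t) = V₀ + (Q_in − Q_out) t = 7.80 − 0.071000 t; V(62.1) = 3.3909 m³.
No dye enters, so dm/dt = −Q_out · (m/V).
dm/m = −Q_out dt/(V₀ − 0.071000 t); integrating gives ln(m/m₀) = −(Q_out/(Q_in−Q_out)) ln(V/V₀).
m = m₀ (V₀/V)^(Q_out/(Q_in−Q_out)) = 12.6 × (7.80/3.3909)^(-3.8732) = 0.50016 mg.

0.500 mg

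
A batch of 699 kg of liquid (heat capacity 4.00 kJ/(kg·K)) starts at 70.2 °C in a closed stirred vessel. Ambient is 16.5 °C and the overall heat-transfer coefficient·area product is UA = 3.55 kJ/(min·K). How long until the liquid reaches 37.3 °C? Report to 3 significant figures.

M c_p dT/dt = −UA(T − T_amb).
τ = M c_p/UA = 787.61 min; T_ss = T_amb = 16.500 °C.
T(t) = T_ss + (T₀ − T_ss)e^(−t/τ); set T = 37.3:
t = −τ ln[(T − T_ss)/(T₀ − T_ss)] = −787.61 · ln(0.38734) = 747.01 min.

747 min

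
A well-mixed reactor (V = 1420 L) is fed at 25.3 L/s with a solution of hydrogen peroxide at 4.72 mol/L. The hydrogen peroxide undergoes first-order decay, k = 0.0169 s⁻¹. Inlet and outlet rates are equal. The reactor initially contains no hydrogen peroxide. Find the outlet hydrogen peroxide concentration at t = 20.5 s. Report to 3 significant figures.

Species balance: V dC/dt = Q C_in − Q C − k V C.
dC/dt = (Q/V) C_in − (Q/V + k) C; effective rate a = Q/V + k = 0.017817 + 0.0169 = 0.034717 s⁻¹.
C_ss = Q C_in/(Q + kV) = 2.4223 mol/L; C(t) = C_ss + (C₀ − C_ss) e^(−a t).
C(20.5) = 2.4223 + (-2.4223)·e^(−0.034717·20.5) = 2.4223 + (-2.4223)·0.49081 = 1.2334 mol/L.

1.23 mol/L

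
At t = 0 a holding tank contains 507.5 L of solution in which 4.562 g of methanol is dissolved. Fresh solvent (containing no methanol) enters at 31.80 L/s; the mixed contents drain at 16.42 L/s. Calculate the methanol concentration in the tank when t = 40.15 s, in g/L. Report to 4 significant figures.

0.001733 g/L

Total volume: dV/dt = Q_in − Q_out = 15.3800 L/s, so V(t) = 507.5 + 15.3800 t and V(40.15) = 1125.01 L.
Solute balance: dm/dt = 0 − Q_out C = −Q_out m/V(t).
dm/m = −Q_out dt/(V₀ + 15.3800 t); integrating gives ln(m/m₀) = −(Q_out/(Q_in−Q_out)) ln(V/V₀).
m = m₀ (V₀/V)^(Q_out/(Q_in−Q_out)) = 4.562 × (507.5/1125.01)^(1.06762) = 1.95011 g.
C = m/V = 1.95011/1125.01 = 0.00173342 g/L.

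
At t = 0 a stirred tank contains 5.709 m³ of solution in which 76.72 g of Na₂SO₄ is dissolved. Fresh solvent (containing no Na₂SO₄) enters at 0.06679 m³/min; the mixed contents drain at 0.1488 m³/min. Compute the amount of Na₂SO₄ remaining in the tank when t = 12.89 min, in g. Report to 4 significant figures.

52.91 g

Let m(t) be the amount of Na₂SO₄. Volume: V(t) = V₀ + (Q_in − Q_out) t = 5.709 − 0.0820100 t; V(12.89) = 4.65189 m³.
Solute balance: dm/dt = 0 − Q_out C = −Q_out m/V(t).
Separate: dm/m = −Q_out dt/V(t) ⇒ ln(m/m₀) = −(Q_out/(Q_in−Q_out)) ln(V/V₀).
m = m₀ (V₀/V)^(Q_out/(Q_in−Q_out)) = 76.72 × (5.709/4.65189)^(-1.81441) = 52.9117 g.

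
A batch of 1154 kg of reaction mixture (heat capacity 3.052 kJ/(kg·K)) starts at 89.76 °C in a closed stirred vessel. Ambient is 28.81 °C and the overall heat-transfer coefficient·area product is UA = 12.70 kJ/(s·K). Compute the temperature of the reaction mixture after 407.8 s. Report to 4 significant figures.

Heat balance on the well-mixed liquid: M c_p dT/dt = −UA(T − T_amb).
dT/dt = (T_ss − T)/τ with T_ss = T_amb = 28.8100 °C, τ = M c_p/UA = 1154·3.052/12.70 = 277.323 s.
This is linear first-order; T(t) = T_ss + (T₀ − T_ss) e^(−t/τ).
T(407.8) = 28.8100 + (60.9500)·0.229814 = 42.8172 °C.

42.82 °C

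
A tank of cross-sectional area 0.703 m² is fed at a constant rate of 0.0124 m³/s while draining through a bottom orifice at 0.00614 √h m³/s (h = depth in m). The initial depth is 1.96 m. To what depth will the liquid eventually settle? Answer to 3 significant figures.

A dh/dt = Q_in − 0.00614 √h. Steady state requires inflow = outflow:
Q_in = 0.00614 √h_ss ⇒ √h_ss = 0.0124/0.00614 = 2.0195.
h_ss = 2.0195² = 4.0786 m. (Since h₀ = 1.96 m < h_ss, the level will rise toward this value.)

4.08 m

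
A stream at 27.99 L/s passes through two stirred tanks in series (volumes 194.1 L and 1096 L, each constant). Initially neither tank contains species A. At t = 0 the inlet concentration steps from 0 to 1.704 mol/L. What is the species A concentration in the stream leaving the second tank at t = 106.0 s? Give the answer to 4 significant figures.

Each tank obeys Vᵢ dCᵢ/dt = Q(Cᵢ₋₁ − Cᵢ), so τᵢ = Vᵢ/Q.
τ₁ = 194.1/27.99 = 6.93462 s; τ₂ = 1096/27.99 = 39.1568 s.
Tank 1: C₁ = C_in(1 − e^(−t/τ₁)). Tank 2 (τ₁ ≠ τ₂): C₂ = C_in[1 − (τ₁ e^(−t/τ₁) − τ₂ e^(−t/τ₂))/(τ₁ − τ₂)].
At t = 106.0: e^(−t/τ₁) = 2.29899e-07, e^(−t/τ₂) = 0.0667326.
C₂ = 1.704·[1 − (6.93462·2.29899e-07 − 39.1568·0.0667326)/(-32.2222)] = 1.704·0.918906 = 1.56582 mol/L.

1.566 mol/L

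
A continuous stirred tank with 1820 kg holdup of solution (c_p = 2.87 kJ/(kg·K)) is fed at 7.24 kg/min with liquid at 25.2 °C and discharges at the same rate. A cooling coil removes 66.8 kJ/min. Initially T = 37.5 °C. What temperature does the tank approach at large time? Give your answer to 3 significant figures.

22.0 °C

Unsteady energy balance on the tank contents: M c_p dT/dt = ṁ c_p (T_in − T) − 66.8.
At steady state dT/dt = 0 ⇒ T_ss = T_in − Q̇/(ṁ c_p) = 25.2 − 66.8/(7.24·2.87) = 21.985 °C.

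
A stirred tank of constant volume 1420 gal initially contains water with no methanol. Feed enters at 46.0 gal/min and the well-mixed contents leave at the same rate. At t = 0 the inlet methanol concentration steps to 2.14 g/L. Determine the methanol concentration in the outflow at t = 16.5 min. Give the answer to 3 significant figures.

Species balance on the tank: V dC/dt = Q(C_in − C).
Rewrite as dC/dt + C/τ = C_in/τ, τ = V/Q = 30.870 min.
Solution: C(t) = C_in + (C₀ − C_in) e^(−t/τ).
C(16.5) = 2.14 + (0 − 2.14)·e^(−16.5/30.870) = 2.14 + (-2.1400)·0.58596 = 0.88605 g/L.

0.886 g/L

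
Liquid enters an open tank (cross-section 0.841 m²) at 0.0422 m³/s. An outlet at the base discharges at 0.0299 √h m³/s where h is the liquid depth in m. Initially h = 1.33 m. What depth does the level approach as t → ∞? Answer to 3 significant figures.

A dh/dt = Q_in − 0.0299 √h. Steady state requires inflow = outflow:
Q_in = 0.0299 √h_ss ⇒ √h_ss = 0.0422/0.0299 = 1.4114.
h_ss = 1.4114² = 1.9920 m. (Since h₀ = 1.33 m < h_ss, the level will rise toward this value.)

1.99 m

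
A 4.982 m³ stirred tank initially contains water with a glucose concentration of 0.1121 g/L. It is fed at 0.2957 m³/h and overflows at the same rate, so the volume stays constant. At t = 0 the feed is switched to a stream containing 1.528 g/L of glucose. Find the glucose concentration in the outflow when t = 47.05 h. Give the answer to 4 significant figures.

Mass balance on the solute (V constant): V dC/dt = Q(C_in − C).
Time constant τ = V/Q = 4.982/0.2957 = 16.8482 h.
Integrating: C(t) = C_in + (C₀ − C_in) e^(−t/τ).
C(47.05) = 1.528 + (0.1121 − 1.528)·e^(−47.05/16.8482) = 1.528 + (-1.41590)·0.0612623 = 1.44126 g/L.

1.441 g/L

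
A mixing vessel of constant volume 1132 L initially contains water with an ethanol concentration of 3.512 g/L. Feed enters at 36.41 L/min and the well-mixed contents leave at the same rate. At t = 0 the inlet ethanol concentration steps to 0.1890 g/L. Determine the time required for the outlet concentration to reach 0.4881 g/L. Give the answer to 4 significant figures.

74.86 min

Species balance on the tank: V dC/dt = Q(C_in − C), so τ = V/Q = 31.0904 min.
C(t) = C_in + (C₀ − C_in) e^(−t/τ). Set C = 0.4881 and solve for t:
e^(−t/τ) = (C − C_in)/(C₀ − C_in) = (0.4881 − 0.1890)/(3.512 − 0.1890) = 0.0900090
t = −τ ln(…) = 31.0904 × 2.40785 = 74.8608 min.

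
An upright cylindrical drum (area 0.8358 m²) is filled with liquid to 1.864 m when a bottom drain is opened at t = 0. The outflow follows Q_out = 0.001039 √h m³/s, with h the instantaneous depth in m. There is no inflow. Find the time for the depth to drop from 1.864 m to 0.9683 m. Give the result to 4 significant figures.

613.4 s

A dh/dt = −Q_out = −0.001039 √h.
This is separable: 2 d(√h)/dt = −0.001039/A, so √h = √h₀ − (0.001039/(2A)) t.
t = 2A(√h₀ − √h)/0.001039 = 2·0.8358·(√1.864 − √0.9683)/0.001039
  = 1.67160 × (1.36528 − 0.984022) / 0.001039 = 613.394 s.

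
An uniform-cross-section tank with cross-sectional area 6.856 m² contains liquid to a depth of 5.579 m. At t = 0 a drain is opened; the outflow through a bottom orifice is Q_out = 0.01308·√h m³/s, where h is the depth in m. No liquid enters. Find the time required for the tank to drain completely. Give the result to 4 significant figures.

2476 s

A dh/dt = −Q_out = −0.01308 √h.
∫ h^(−1/2) dh = −(0.01308/A) ∫ dt, giving 2√h = 2√h₀ − (0.01308/A) t.
Set h = 0: 2√h₀ = (0.01308/A) t_empty ⇒ t_empty = 2A√h₀/0.01308.
t_empty = 2·6.856·√5.579/0.01308 = 13.7120·2.36199/0.01308 = 2476.12 s.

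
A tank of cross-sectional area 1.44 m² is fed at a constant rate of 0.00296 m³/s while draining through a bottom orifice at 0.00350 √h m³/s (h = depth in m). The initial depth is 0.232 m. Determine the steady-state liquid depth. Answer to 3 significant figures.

0.715 m

A dh/dt = Q_in − 0.00350 √h. Steady state requires inflow = outflow:
Q_in = 0.00350 √h_ss ⇒ √h_ss = 0.00296/0.00350 = 0.84571.
h_ss = 0.84571² = 0.71523 m. (Since h₀ = 0.232 m < h_ss, the level will rise toward this value.)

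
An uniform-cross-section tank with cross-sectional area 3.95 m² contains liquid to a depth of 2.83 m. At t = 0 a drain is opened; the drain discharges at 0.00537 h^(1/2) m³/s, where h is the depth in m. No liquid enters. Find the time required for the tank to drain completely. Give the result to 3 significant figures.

2470 s

Mass balance (ρ constant): A dh/dt = −0.00537 √h.
∫ h^(−1/2) dh = −(0.00537/A) ∫ dt, giving 2√h = 2√h₀ − (0.00537/A) t.
Tank is empty when √h = 0: t_empty = 2A√h₀/0.00537.
t_empty = 2·3.95·√2.83/0.00537 = 7.9000·1.6823/0.00537 = 2474.8 s.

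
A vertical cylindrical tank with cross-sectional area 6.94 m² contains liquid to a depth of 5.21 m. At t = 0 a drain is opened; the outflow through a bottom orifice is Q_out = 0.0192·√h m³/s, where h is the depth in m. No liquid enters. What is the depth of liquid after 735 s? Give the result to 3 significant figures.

A dh/dt = −Q_out = −0.0192 √h.
This is separable: 2 d(√h)/dt = −0.0192/A, so √h = √h₀ − (0.0192/(2A)) t.
√h = √5.21 − 0.0192·735/(2·6.94) = 2.2825 − 1.0167 = 1.2658.
h = 1.2658² = 1.6023 m.

1.60 m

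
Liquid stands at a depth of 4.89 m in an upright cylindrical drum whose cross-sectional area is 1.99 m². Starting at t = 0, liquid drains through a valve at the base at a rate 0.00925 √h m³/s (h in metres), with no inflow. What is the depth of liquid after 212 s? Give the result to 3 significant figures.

Mass balance (ρ constant): A dh/dt = −0.00925 √h.
This is separable: 2 d(√h)/dt = −0.00925/A, so √h = √h₀ − (0.00925/(2A)) t.
√h = √4.89 − 0.00925·212/(2·1.99) = 2.2113 − 0.49271 = 1.7186.
h = 1.7186² = 2.9537 m.

2.95 m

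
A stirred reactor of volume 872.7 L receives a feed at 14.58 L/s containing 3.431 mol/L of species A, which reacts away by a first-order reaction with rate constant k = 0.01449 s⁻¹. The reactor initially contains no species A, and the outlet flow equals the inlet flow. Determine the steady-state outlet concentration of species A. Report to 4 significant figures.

1.837 mol/L

Species balance: V dC/dt = Q C_in − Q C − k V C.
Steady state (dC/dt = 0): C_ss = Q C_in/(Q + kV) = C_in/(1 + kV/Q).
C_ss = 14.58·3.431/(14.58 + 0.01449·872.7) = 50.0240/27.2254 = 1.83740 mol/L.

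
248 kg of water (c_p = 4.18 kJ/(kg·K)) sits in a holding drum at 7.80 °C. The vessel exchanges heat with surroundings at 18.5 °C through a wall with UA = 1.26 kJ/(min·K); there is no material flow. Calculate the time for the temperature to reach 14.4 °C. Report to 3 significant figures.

Lumped-capacitance energy balance: M c_p dT/dt = UA(T_amb − T).
τ = M c_p/UA = 822.73 min; T_ss = T_amb = 18.500 °C.
T(t) = T_ss + (T₀ − T_ss)e^(−t/τ); set T = 14.4:
t = −τ ln[(T − T_ss)/(T₀ − T_ss)] = −822.73 · ln(0.38318) = 789.21 min.

789 min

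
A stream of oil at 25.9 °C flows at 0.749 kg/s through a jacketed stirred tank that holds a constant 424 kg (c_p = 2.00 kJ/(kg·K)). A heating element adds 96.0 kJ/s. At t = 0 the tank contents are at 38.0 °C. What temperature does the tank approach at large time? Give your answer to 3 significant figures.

90.0 °C

First-law balance (no shaft work): M c_p dT/dt = ṁ c_p (T_in − T) + 96.0.
At steady state dT/dt = 0 ⇒ T_ss = T_in + Q̇/(ṁ c_p) = 25.9 + 96.0/(0.749·2.00) = 89.985 °C.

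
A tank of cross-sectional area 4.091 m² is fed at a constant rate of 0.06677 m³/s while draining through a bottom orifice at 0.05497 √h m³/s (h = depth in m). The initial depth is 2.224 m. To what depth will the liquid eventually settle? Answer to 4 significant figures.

Unsteady balance on liquid volume: A dh/dt = Q_in − 0.05497 √h. At steady state dh/dt = 0:
Q_in = 0.05497 √h_ss ⇒ √h_ss = 0.06677/0.05497 = 1.21466.
h_ss = 1.21466² = 1.47541 m. (Since h₀ = 2.224 m > h_ss, the level will fall toward this value.)

1.475 m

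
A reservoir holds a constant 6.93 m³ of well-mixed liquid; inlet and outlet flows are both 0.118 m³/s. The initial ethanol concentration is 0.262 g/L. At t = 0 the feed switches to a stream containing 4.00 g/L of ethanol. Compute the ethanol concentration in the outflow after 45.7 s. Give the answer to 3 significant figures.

Accumulation = in − out for the solute gives V dC/dt = Q(C_in − C).
Rewrite as dC/dt + C/τ = C_in/τ, τ = V/Q = 58.729 s.
Integrating: C(t) = C_in + (C₀ − C_in) e^(−t/τ).
C(45.7) = 4.00 + (0.262 − 4.00)·e^(−45.7/58.729) = 4.00 + (-3.7380)·0.45925 = 2.2833 g/L.

2.28 g/L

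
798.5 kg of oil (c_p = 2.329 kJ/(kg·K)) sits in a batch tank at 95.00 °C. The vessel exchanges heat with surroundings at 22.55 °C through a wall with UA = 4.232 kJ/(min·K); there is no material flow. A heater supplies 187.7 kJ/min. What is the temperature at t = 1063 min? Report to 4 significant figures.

69.40 °C

M c_p dT/dt = −UA(T − T_amb) + Q̇.
dT/dt = (T_ss − T)/τ with T_ss = T_amb + Q̇/UA = 22.55 + 187.7/4.232 = 66.9026 °C, τ = M c_p/UA = 798.5·2.329/4.232 = 439.439 min.
Integrating: T(t) = T_ss + (T₀ − T_ss) e^(−t/τ).
T(1063) = 66.9026 + (28.0974)·0.0890113 = 69.4035 °C.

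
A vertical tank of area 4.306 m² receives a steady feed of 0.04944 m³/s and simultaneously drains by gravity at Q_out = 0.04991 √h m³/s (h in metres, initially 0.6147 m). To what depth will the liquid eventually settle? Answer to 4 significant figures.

0.9813 m

Level balance: A dh/dt = 0.04944 − 0.04991 √h. Setting dh/dt = 0:
Q_in = 0.04991 √h_ss ⇒ √h_ss = 0.04944/0.04991 = 0.990583.
h_ss = 0.990583² = 0.981255 m. (Since h₀ = 0.6147 m < h_ss, the level will rise toward this value.)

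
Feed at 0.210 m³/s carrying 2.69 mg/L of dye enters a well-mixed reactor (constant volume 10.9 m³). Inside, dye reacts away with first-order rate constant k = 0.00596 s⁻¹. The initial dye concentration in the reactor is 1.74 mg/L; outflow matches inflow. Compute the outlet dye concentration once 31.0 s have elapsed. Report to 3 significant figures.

1.91 mg/L

Accumulation = in − out − consumed: V dC/dt = Q C_in − Q C − k V C.
dC/dt = (Q/V) C_in − (Q/V + k) C; effective rate a = Q/V + k = 0.019266 + 0.00596 = 0.025226 s⁻¹.
C_ss = Q C_in/(Q + kV) = 2.0545 mg/L; C(t) = C_ss + (C₀ − C_ss) e^(−a t).
C(31.0) = 2.0545 + (-0.31445)·e^(−0.025226·31.0) = 2.0545 + (-0.31445)·0.45749 = 1.9106 mg/L.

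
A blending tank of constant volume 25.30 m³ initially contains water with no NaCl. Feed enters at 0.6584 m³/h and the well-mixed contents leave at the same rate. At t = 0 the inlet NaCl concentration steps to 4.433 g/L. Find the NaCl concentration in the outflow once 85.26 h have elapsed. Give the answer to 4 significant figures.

3.951 g/L

Unsteady species balance (constant V, well mixed): V dC/dt = Q(C_in − C).
Rewrite as dC/dt + C/τ = C_in/τ, τ = V/Q = 38.4265 h.
C approaches C_in exponentially: C(t) = C_in + (C₀ − C_in) e^(−t/τ).
C(85.26) = 4.433 + (0 − 4.433)·e^(−85.26/38.4265) = 4.433 + (-4.43300)·0.108741 = 3.95095 g/L.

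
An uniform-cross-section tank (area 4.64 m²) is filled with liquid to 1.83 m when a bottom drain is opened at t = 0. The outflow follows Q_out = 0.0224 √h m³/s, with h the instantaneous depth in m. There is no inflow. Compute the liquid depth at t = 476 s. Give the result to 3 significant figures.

0.0415 m

A dh/dt = −Q_out = −0.0224 √h.
Separate and integrate: 2(√h − √h₀) = −(0.0224/A) t.
√h = √1.83 − 0.0224·476/(2·4.64) = 1.3528 − 1.1490 = 0.20381.
h = 0.20381² = 0.041538 m.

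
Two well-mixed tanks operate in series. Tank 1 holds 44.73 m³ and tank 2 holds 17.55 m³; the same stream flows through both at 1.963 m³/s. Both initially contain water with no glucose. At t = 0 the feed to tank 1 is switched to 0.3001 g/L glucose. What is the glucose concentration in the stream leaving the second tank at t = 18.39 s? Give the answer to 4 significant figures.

0.1045 g/L

Species balance on tank i: dCᵢ/dt = (Cᵢ₋₁ − Cᵢ)/τᵢ with τᵢ = Vᵢ/Q.
τ₁ = 44.73/1.963 = 22.7866 s; τ₂ = 17.55/1.963 = 8.94040 s.
Solving the cascade with C₁(0)=C₂(0)=0 gives C₂(t) = C_in[1 − (τ₁ e^(−t/τ₁) − τ₂ e^(−t/τ₂))/(τ₁ − τ₂)].
At t = 18.39: e^(−t/τ₁) = 0.446170, e^(−t/τ₂) = 0.127843.
C₂ = 0.3001·[1 − (22.7866·0.446170 − 8.94040·0.127843)/(13.8462)] = 0.3001·0.348287 = 0.104521 g/L.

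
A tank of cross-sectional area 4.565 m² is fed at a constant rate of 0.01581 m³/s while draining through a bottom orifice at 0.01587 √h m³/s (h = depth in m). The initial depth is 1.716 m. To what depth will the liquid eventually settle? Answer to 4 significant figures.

0.9925 m

Unsteady balance on liquid volume: A dh/dt = Q_in − 0.01587 √h. At steady state dh/dt = 0:
Q_in = 0.01587 √h_ss ⇒ √h_ss = 0.01581/0.01587 = 0.996219.
h_ss = 0.996219² = 0.992453 m. (Since h₀ = 1.716 m > h_ss, the level will fall toward this value.)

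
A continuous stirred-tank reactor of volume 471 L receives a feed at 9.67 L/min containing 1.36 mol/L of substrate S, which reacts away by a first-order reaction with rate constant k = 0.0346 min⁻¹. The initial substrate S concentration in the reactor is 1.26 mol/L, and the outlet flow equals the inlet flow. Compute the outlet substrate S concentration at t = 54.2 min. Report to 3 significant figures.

Species balance: V dC/dt = Q C_in − Q C − k V C.
dC/dt = (Q/V) C_in − (Q/V + k) C; effective rate a = Q/V + k = 0.020531 + 0.0346 = 0.055131 min⁻¹.
C_ss = Q C_in/(Q + kV) = 0.50647 mol/L; C(t) = C_ss + (C₀ − C_ss) e^(−a t).
C(54.2) = 0.50647 + (0.75353)·e^(−0.055131·54.2) = 0.50647 + (0.75353)·0.050384 = 0.54443 mol/L.

0.544 mol/L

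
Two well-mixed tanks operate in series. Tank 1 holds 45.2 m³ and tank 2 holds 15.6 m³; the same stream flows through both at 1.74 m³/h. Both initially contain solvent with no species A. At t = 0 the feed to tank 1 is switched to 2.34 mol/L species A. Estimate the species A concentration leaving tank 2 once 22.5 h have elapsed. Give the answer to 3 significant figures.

0.937 mol/L

Time constants: τᵢ = Vᵢ/Q for each well-mixed tank.
τ₁ = 45.2/1.74 = 25.977 h; τ₂ = 15.6/1.74 = 8.9655 h.
Solving the cascade with C₁(0)=C₂(0)=0 gives C₂(t) = C_in[1 − (τ₁ e^(−t/τ₁) − τ₂ e^(−t/τ₂))/(τ₁ − τ₂)].
At t = 22.5: e^(−t/τ₁) = 0.42057, e^(−t/τ₂) = 0.081300.
C₂ = 2.34·[1 − (25.977·0.42057 − 8.9655·0.081300)/(17.011)] = 2.34·0.40063 = 0.93747 mol/L.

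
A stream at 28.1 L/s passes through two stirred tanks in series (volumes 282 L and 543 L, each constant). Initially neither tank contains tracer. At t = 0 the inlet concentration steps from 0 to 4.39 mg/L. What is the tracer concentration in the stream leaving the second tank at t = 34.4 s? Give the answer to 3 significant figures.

Species balance on tank i: dCᵢ/dt = (Cᵢ₋₁ − Cᵢ)/τᵢ with τᵢ = Vᵢ/Q.
τ₁ = 282/28.1 = 10.036 s; τ₂ = 543/28.1 = 19.324 s.
Tank 1: C₁ = C_in(1 − e^(−t/τ₁)). Tank 2 (τ₁ ≠ τ₂): C₂ = C_in[1 − (τ₁ e^(−t/τ₁) − τ₂ e^(−t/τ₂))/(τ₁ − τ₂)].
At t = 34.4: e^(−t/τ₁) = 0.032458, e^(−t/τ₂) = 0.16861.
C₂ = 4.39·[1 − (10.036·0.032458 − 19.324·0.16861)/(-9.2883)] = 4.39·0.68429 = 3.0040 mg/L.

3.00 mg/L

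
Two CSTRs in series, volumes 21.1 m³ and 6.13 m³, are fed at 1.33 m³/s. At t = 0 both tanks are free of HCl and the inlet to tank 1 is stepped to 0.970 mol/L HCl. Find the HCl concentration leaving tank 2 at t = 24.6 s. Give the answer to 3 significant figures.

Time constants: τᵢ = Vᵢ/Q for each well-mixed tank.
τ₁ = 21.1/1.33 = 15.865 s; τ₂ = 6.13/1.33 = 4.6090 s.
Solving the cascade with C₁(0)=C₂(0)=0 gives C₂(t) = C_in[1 − (τ₁ e^(−t/τ₁) − τ₂ e^(−t/τ₂))/(τ₁ − τ₂)].
At t = 24.6: e^(−t/τ₁) = 0.21212, e^(−t/τ₂) = 0.0048086.
C₂ = 0.970·[1 − (15.865·0.21212 − 4.6090·0.0048086)/(11.256)] = 0.970·0.70299 = 0.68190 mol/L.

0.682 mol/L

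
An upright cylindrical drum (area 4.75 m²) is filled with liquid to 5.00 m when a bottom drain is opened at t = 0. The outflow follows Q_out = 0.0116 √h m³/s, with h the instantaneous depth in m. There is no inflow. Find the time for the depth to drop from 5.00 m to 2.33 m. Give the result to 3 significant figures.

581 s

With no inflow, A dh/dt = −0.0116 √h.
This is separable: 2 d(√h)/dt = −0.0116/A, so √h = √h₀ − (0.0116/(2A)) t.
t = 2A(√h₀ − √h)/0.0116 = 2·4.75·(√5.00 − √2.33)/0.0116
  = 9.5000 × (2.2361 − 1.5264) / 0.0116 = 581.17 s.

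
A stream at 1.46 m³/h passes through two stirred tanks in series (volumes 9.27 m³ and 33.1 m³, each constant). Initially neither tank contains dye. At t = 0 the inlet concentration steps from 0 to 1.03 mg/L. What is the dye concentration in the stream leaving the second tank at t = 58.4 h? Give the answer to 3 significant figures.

0.921 mg/L

Each tank obeys Vᵢ dCᵢ/dt = Q(Cᵢ₋₁ − Cᵢ), so τᵢ = Vᵢ/Q.
τ₁ = 9.27/1.46 = 6.3493 h; τ₂ = 33.1/1.46 = 22.671 h.
Solving the cascade with C₁(0)=C₂(0)=0 gives C₂(t) = C_in[1 − (τ₁ e^(−t/τ₁) − τ₂ e^(−t/τ₂))/(τ₁ − τ₂)].
At t = 58.4: e^(−t/τ₁) = 0.00010126, e^(−t/τ₂) = 0.076081.
C₂ = 1.03·[1 − (6.3493·0.00010126 − 22.671·0.076081)/(-16.322)] = 1.03·0.89436 = 0.92119 mg/L.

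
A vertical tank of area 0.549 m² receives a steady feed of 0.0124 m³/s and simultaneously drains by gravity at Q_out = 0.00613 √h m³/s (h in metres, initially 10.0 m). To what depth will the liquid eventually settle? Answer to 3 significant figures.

4.09 m

A dh/dt = Q_in − 0.00613 √h. Steady state requires inflow = outflow:
Q_in = 0.00613 √h_ss ⇒ √h_ss = 0.0124/0.00613 = 2.0228.
h_ss = 2.0228² = 4.0919 m. (Since h₀ = 10.0 m > h_ss, the level will fall toward this value.)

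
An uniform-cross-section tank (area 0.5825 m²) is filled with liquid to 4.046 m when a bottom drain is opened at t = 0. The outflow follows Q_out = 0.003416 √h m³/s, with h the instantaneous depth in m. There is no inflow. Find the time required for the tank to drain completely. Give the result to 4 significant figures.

686.0 s

With no inflow, A dh/dt = −0.003416 √h.
Separate and integrate: 2(√h − √h₀) = −(0.003416/A) t.
Tank is empty when √h = 0: t_empty = 2A√h₀/0.003416.
t_empty = 2·0.5825·√4.046/0.003416 = 1.16500·2.01147/0.003416 = 685.995 s.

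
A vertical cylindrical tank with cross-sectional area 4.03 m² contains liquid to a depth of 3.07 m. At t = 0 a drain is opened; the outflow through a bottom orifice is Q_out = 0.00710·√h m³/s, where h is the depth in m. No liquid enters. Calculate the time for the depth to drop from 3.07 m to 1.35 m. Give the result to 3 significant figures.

670 s

Unsteady balance on liquid volume: A dh/dt = −0.00710 √h.
This is separable: 2 d(√h)/dt = −0.00710/A, so √h = √h₀ − (0.00710/(2A)) t.
t = 2A(√h₀ − √h)/0.00710 = 2·4.03·(√3.07 − √1.35)/0.00710
  = 8.0600 × (1.7521 − 1.1619) / 0.00710 = 670.05 s.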